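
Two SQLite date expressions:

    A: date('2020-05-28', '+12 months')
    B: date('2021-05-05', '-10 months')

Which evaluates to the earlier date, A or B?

B

A = 2021-05-28.
B = 2020-07-05.
B is earlier.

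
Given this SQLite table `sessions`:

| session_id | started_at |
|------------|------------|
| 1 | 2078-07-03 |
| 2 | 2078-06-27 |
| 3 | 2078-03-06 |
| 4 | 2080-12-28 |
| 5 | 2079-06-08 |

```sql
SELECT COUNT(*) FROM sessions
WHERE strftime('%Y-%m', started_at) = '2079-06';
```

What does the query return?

1

Rows with year-month 2079-06: 2079-06-08 → 1.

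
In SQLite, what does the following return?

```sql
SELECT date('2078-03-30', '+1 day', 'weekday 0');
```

2078-04-03

Advancing 1 more day within March lands on 2078-03-31.
`weekday 0` advances to the next Sunday; 2078-03-31 is a Thursday, so it moves forward to 2078-04-03.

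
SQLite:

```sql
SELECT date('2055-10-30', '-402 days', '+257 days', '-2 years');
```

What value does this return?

2053-06-07

Applying '-402 days' to 2055-10-30: counting 402 days back gives 2054-09-23.
Applying '+257 days' to 2054-09-23: counting 257 days forward gives 2055-06-07.
Adding -2 years to 2055-06-07 gives 2053-06-07.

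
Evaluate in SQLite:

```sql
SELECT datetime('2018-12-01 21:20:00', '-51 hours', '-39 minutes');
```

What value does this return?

2018-11-29 17:41:00

-51 hours from 2018-12-01 21:20:00 is 2018-11-29 18:20:00 (crosses midnight).
-39 minutes from 2018-11-29 18:20:00 is 2018-11-29 17:41:00.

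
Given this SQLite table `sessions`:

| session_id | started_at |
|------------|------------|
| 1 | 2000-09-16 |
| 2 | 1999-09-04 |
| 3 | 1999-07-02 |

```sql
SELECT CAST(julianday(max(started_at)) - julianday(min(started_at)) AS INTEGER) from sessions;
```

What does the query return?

442

MIN = 1999-07-02, MAX = 2000-09-16.
29 days remain in July 1999 after the 2nd (31 − 2).
Full months from August 1999 through August 2000 contribute their day counts.
Then 16 days into September 2000.
Total: 29 + 31 + 30 + 31 + 30 + 31 + 31 + 29 + 31 + 30 + 31 + 30 + 31 + 31 + 16 = 442.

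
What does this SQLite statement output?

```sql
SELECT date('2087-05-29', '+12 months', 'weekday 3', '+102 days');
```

2088-09-12

Adding +12 months to 2087-05-29 gives 2088-05-29.
`weekday 3` advances to the next Wednesday; 2088-05-29 is a Saturday, so it moves forward to 2088-06-02.
Applying '+102 days' to 2088-06-02: counting 102 days forward gives 2088-09-12.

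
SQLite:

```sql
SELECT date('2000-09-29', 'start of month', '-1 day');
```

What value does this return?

2000-08-31

`start of month` rewinds 2000-09-29 to 2000-09-01.
Going back 1 day from 2000-09-01 reaches 2000-08-31 (last day of August, 31 days).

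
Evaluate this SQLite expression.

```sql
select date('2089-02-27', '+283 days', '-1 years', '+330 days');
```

2089-11-02

Applying '+283 days' to 2089-02-27: counting 283 days forward gives 2089-12-07.
Adding -1 year to 2089-12-07 gives 2088-12-07.
Applying '+330 days' to 2088-12-07: counting 330 days forward gives 2089-11-02.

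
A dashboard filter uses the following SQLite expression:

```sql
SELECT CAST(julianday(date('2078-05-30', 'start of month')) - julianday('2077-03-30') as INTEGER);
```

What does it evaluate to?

397

`start of month` rewinds 2078-05-30 to 2078-05-01.
1 day remains in March 2077 after the 30th (31 − 30).
Full months from April 2077 through April 2078 contribute their day counts.
Then 1 day into May 2078.
Total: 1 + 30 + 31 + 30 + 31 + 31 + 30 + 31 + 30 + 31 + 31 + 28 + 31 + 30 + 1 = 397.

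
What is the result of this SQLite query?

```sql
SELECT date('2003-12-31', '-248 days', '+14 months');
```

2004-06-27

Applying '-248 days' to 2003-12-31: counting 248 days back gives 2003-04-27.
Adding +14 months to 2003-04-27 gives 2004-06-27.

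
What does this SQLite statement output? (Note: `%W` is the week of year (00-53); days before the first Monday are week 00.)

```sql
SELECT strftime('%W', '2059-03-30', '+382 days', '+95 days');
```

First apply '+382 days', '+95 days': 2059-03-30 → 2060-07-19.
2060-07-19 is a Monday. SQLite's %W counts Mondays since the year started; the result is 29.

29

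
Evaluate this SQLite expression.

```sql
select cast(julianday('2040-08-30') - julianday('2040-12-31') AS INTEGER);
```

-123

1 day remains in August 2040 after the 30th (31 − 30).
September 2040: 30 days.
October 2040: 31 days.
November 2040: 30 days.
Then 31 days into December 2040.
Total: 1 + 30 + 31 + 30 + 31 = 123.
The subtraction is earlier − later, so the result is −123 → -123.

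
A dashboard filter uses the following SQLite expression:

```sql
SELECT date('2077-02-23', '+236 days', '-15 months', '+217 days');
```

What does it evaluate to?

2077-02-19

Applying '+236 days' to 2077-02-23: counting 236 days forward gives 2077-10-17.
Adding -15 months to 2077-10-17 gives 2076-07-17.
Applying '+217 days' to 2076-07-17: counting 217 days forward gives 2077-02-19.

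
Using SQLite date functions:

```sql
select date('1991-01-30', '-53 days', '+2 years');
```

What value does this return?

Applying '-53 days' to 1991-01-30: counting 53 days back gives 1990-12-08.
Adding +2 years to 1990-12-08 gives 1992-12-08.

1992-12-08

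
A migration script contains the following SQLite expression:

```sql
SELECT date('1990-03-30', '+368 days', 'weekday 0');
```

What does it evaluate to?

1991-04-07

Applying '+368 days' to 1990-03-30: counting 368 days forward gives 1991-04-02.
`weekday 0` advances to the next Sunday; 1991-04-02 is a Tuesday, so it moves forward to 1991-04-07.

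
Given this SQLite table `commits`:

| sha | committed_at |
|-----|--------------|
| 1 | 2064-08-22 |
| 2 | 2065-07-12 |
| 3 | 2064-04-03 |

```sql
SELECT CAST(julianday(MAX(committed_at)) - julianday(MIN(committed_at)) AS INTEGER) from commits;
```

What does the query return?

465

MIN = 2064-04-03, MAX = 2065-07-12.
27 days remain in April 2064 after the 3rd (30 − 3).
Full months from May 2064 through June 2065 contribute their day counts.
Then 12 days into July 2065.
Total: 27 + 31 + 30 + 31 + 31 + 30 + 31 + 30 + 31 + 31 + 28 + 31 + 30 + 31 + 30 + 12 = 465.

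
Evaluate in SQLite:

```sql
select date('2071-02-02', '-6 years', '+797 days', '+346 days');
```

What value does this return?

2068-03-21

Adding -6 years to 2071-02-02 gives 2065-02-02.
Applying '+797 days' to 2065-02-02: counting 797 days forward gives 2067-04-10.
Applying '+346 days' to 2067-04-10: counting 346 days forward gives 2068-03-21.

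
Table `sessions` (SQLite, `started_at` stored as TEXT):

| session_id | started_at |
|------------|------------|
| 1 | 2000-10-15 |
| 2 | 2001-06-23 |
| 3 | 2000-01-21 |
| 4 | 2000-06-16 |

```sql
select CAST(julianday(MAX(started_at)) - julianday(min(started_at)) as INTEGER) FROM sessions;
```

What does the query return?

MIN = 2000-01-21, MAX = 2001-06-23.
10 days remain in January 2000 after the 21st (31 − 21).
Full months from February 2000 through May 2001 contribute their day counts.
Then 23 days into June 2001.
Total: 10 + 29 + 31 + 30 + 31 + 30 + 31 + 31 + 30 + 31 + 30 + 31 + 31 + 28 + 31 + 30 + 31 + 23 = 519.

519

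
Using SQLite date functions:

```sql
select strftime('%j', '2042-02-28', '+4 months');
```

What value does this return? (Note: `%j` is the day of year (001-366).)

179

First apply '+4 months': 2042-02-28 → 2042-06-28.
Day-of-year for 2042-06-28: days since 2042-01-01 inclusive = 179, zero-padded to 179.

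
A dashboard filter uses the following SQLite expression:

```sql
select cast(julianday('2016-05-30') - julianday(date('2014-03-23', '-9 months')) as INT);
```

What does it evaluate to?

1072

Adding -9 months to 2014-03-23 gives 2013-06-23.
7 days remain in June 2013 after the 23rd (30 − 23).
Full months from July 2013 through April 2016 contribute their day counts.
Then 30 days into May 2016.
Total: 7 + 31 + 31 + 30 + 31 + 30 + 31 + 31 + 28 + 31 + 30 + 31 + 30 + 31 + 31 + 30 + 31 + 30 + 31 + 31 + 28 + 31 + 30 + 31 + 30 + 31 + 31 + 30 + 31 + 30 + 31 + 31 + 29 + 31 + 30 + 30 = 1072.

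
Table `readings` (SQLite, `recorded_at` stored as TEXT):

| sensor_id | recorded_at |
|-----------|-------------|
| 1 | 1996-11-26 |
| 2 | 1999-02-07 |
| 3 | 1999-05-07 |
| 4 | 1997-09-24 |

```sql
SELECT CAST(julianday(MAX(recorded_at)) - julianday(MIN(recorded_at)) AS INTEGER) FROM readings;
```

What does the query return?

MIN = 1996-11-26, MAX = 1999-05-07.
4 days remain in November 1996 after the 26th (30 − 26).
Full months from December 1996 through April 1999 contribute their day counts.
Then 7 days into May 1999.
Total: 4 + 31 + 31 + 28 + 31 + 30 + 31 + 30 + 31 + 31 + 30 + 31 + 30 + 31 + 31 + 28 + 31 + 30 + 31 + 30 + 31 + 31 + 30 + 31 + 30 + 31 + 31 + 28 + 31 + 30 + 7 = 892.

892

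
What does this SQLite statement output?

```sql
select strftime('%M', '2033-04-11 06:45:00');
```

45

`%M` extracts the 2-digit minute: 45.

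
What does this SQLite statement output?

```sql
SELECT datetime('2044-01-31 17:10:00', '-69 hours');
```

-69 hours from 2044-01-31 17:10:00 is 2044-01-28 20:10:00 (crosses midnight).

2044-01-28 20:10:00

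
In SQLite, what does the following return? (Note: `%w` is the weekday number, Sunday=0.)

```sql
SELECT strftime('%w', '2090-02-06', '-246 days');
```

0

First apply '-246 days': 2090-02-06 → 2089-06-05.
2089-06-05 is a Sunday; with Sunday=0 that is 0.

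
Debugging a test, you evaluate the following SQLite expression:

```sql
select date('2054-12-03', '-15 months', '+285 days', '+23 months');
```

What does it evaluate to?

Adding -15 months to 2054-12-03 gives 2053-09-03.
Applying '+285 days' to 2053-09-03: counting 285 days forward gives 2054-06-15.
Adding +23 months to 2054-06-15 gives 2056-05-15.

2056-05-15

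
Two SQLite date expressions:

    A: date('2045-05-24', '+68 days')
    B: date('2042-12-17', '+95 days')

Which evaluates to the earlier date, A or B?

A = 2045-07-31.
B = 2043-03-22.
B is earlier.

B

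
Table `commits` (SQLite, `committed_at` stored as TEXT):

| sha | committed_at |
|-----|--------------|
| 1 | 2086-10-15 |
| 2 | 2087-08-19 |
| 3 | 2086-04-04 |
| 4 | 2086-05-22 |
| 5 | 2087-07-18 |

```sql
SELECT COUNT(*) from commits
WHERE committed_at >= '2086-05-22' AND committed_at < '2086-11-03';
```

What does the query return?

2

Rows in [2086-05-22, 2086-11-03): 2086-10-15, 2086-05-22 → 2 rows.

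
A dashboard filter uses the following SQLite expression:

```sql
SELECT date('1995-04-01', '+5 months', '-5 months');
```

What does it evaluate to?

1995-04-01

Adding +5 months to 1995-04-01 gives 1995-09-01.
Adding -5 months to 1995-09-01 gives 1995-04-01.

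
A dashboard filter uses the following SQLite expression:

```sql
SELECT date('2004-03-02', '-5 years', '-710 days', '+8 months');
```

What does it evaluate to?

Adding -5 years to 2004-03-02 gives 1999-03-02.
Applying '-710 days' to 1999-03-02: counting 710 days back gives 1997-03-22.
Adding +8 months to 1997-03-22 gives 1997-11-22.

1997-11-22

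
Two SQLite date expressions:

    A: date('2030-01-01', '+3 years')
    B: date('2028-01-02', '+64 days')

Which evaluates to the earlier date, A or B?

A = 2033-01-01.
B = 2028-03-06.
B is earlier.

B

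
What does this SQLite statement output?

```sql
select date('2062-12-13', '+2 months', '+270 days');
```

2063-11-10

Adding +2 months to 2062-12-13 gives 2063-02-13.
Applying '+270 days' to 2063-02-13: counting 270 days forward gives 2063-11-10.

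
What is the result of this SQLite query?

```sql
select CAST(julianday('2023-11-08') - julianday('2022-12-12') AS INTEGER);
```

331

19 days remain in December 2022 after the 12th (31 − 12).
Full months from January 2023 through October 2023 contribute their day counts.
Then 8 days into November 2023.
Total: 19 + 31 + 28 + 31 + 30 + 31 + 30 + 31 + 31 + 30 + 31 + 8 = 331.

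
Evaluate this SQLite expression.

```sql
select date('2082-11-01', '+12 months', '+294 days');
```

Adding +12 months to 2082-11-01 gives 2083-11-01.
Applying '+294 days' to 2083-11-01: counting 294 days forward gives 2084-08-21.

2084-08-21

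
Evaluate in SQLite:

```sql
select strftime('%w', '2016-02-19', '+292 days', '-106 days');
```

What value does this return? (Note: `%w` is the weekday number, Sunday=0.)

2

First apply '+292 days', '-106 days': 2016-02-19 → 2016-08-23.
2016-08-23 is a Tuesday; with Sunday=0 that is 2.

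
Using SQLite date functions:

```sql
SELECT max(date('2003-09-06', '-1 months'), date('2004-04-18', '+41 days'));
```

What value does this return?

2004-05-29

date('2003-09-06', '-1 months') → 2003-08-06.
date('2004-04-18', '+41 days') → 2004-05-29.
Later of the two is 2004-05-29.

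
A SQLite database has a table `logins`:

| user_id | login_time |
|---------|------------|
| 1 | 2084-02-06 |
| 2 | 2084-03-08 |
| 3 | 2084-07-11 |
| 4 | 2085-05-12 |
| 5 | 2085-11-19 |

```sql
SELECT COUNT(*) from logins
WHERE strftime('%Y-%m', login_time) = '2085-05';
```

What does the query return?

1

Rows with year-month 2085-05: 2085-05-12 → 1.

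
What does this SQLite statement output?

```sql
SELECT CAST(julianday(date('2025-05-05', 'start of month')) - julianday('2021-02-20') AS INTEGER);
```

`start of month` rewinds 2025-05-05 to 2025-05-01.
8 days remain in February 2021 after the 20th (28 − 20).
Full months from March 2021 through April 2025 contribute their day counts.
Then 1 day into May 2025.
Total: 8 + 31 + 30 + 31 + 30 + 31 + 31 + 30 + 31 + 30 + 31 + 31 + 28 + 31 + 30 + 31 + 30 + 31 + 31 + 30 + 31 + 30 + 31 + 31 + 28 + 31 + 30 + 31 + 30 + 31 + 31 + 30 + 31 + 30 + 31 + 31 + 29 + 31 + 30 + 31 + 30 + 31 + 31 + 30 + 31 + 30 + 31 + 31 + 28 + 31 + 30 + 1 = 1531.

1531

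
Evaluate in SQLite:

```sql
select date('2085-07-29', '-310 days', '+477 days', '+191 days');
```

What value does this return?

Applying '-310 days' to 2085-07-29: counting 310 days back gives 2084-09-22.
Applying '+477 days' to 2084-09-22: counting 477 days forward gives 2086-01-12.
Applying '+191 days' to 2086-01-12: counting 191 days forward gives 2086-07-22.

2086-07-22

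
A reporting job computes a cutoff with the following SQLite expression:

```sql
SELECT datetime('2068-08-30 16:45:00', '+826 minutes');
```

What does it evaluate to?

826 minutes = 13h 46m; +826 minutes from 2068-08-30 16:45:00 is 2068-08-31 06:31:00 (crosses midnight).

2068-08-31 06:31:00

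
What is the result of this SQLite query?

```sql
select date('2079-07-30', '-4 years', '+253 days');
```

Adding -4 years to 2079-07-30 gives 2075-07-30.
Applying '+253 days' to 2075-07-30: counting 253 days forward gives 2076-04-08.

2076-04-08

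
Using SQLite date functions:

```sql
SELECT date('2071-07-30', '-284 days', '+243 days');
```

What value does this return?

Applying '-284 days' to 2071-07-30: counting 284 days back gives 2070-10-19.
Applying '+243 days' to 2070-10-19: counting 243 days forward gives 2071-06-19.

2071-06-19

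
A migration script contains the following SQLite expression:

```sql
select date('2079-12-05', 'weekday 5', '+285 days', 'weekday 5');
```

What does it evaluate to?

`weekday 5` advances to the next Friday; 2079-12-05 is a Tuesday, so it moves forward to 2079-12-08.
Applying '+285 days' to 2079-12-08: counting 285 days forward gives 2080-09-18.
`weekday 5` advances to the next Friday; 2080-09-18 is a Wednesday, so it moves forward to 2080-09-20.

2080-09-20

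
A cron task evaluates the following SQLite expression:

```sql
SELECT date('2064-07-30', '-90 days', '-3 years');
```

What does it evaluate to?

2061-05-01

Applying '-90 days' to 2064-07-30: counting 90 days back gives 2064-05-01.
Adding -3 years to 2064-05-01 gives 2061-05-01.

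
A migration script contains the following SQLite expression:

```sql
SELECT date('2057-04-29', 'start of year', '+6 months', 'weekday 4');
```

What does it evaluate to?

`start of year` rewinds 2057-04-29 to 2057-01-01.
Adding +6 months to 2057-01-01 gives 2057-07-01.
`weekday 4` advances to the next Thursday; 2057-07-01 is a Sunday, so it moves forward to 2057-07-05.

2057-07-05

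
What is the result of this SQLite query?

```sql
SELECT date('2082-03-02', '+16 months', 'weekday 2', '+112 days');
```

2083-10-26

Adding +16 months to 2082-03-02 gives 2083-07-02.
`weekday 2` advances to the next Tuesday; 2083-07-02 is a Friday, so it moves forward to 2083-07-06.
Applying '+112 days' to 2083-07-06: counting 112 days forward gives 2083-10-26.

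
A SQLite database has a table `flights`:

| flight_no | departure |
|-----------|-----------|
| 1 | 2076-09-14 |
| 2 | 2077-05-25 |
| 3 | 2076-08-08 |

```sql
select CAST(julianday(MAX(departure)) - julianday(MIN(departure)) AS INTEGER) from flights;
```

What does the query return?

290

MIN = 2076-08-08, MAX = 2077-05-25.
23 days remain in August 2076 after the 8th (31 − 8).
Full months from September 2076 through April 2077 contribute their day counts.
Then 25 days into May 2077.
Total: 23 + 30 + 31 + 30 + 31 + 31 + 28 + 31 + 30 + 25 = 290.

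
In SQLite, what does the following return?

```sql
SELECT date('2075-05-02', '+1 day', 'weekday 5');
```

Advancing 1 more day within May lands on 2075-05-03.
`weekday 5` advances to the next Friday; 2075-05-03 is already a Friday, so it stays at 2075-05-03.

2075-05-03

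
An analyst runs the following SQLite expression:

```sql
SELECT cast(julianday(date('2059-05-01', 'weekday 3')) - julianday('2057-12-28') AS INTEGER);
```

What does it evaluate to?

495

`weekday 3` advances to the next Wednesday; 2059-05-01 is a Thursday, so it moves forward to 2059-05-07.
3 days remain in December 2057 after the 28th (31 − 28).
Full months from January 2058 through April 2059 contribute their day counts.
Then 7 days into May 2059.
Total: 3 + 31 + 28 + 31 + 30 + 31 + 30 + 31 + 31 + 30 + 31 + 30 + 31 + 31 + 28 + 31 + 30 + 7 = 495.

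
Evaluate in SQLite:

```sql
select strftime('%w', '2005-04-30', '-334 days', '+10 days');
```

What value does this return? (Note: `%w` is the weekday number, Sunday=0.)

First apply '-334 days', '+10 days': 2005-04-30 → 2004-06-10.
2004-06-10 is a Thursday; with Sunday=0 that is 4.

4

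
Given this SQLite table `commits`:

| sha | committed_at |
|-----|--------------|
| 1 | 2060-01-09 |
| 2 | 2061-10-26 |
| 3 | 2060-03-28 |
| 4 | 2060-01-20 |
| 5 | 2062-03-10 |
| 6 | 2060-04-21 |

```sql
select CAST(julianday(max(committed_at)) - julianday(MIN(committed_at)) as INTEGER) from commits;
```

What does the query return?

MIN = 2060-01-09, MAX = 2062-03-10.
22 days remain in January 2060 after the 9th (31 − 9).
Full months from February 2060 through February 2062 contribute their day counts.
Then 10 days into March 2062.
Total: 22 + 29 + 31 + 30 + 31 + 30 + 31 + 31 + 30 + 31 + 30 + 31 + 31 + 28 + 31 + 30 + 31 + 30 + 31 + 31 + 30 + 31 + 30 + 31 + 31 + 28 + 10 = 791.

791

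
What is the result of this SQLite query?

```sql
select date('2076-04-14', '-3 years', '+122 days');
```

2073-08-14

Adding -3 years to 2076-04-14 gives 2073-04-14.
Applying '+122 days' to 2073-04-14: counting 122 days forward gives 2073-08-14.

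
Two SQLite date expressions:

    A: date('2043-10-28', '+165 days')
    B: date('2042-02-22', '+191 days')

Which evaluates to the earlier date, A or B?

B

A = 2044-04-10.
B = 2042-09-01.
B is earlier.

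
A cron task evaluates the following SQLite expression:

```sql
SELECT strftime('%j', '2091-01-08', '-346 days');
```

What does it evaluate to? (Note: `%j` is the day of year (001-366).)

027

First apply '-346 days': 2091-01-08 → 2090-01-27.
Day-of-year for 2090-01-27: days since 2090-01-01 inclusive = 27, zero-padded to 027.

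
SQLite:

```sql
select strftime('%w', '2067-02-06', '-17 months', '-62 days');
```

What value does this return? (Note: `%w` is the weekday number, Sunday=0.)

First apply '-17 months', '-62 days': 2067-02-06 → 2065-07-06.
2065-07-06 is a Monday; with Sunday=0 that is 1.

1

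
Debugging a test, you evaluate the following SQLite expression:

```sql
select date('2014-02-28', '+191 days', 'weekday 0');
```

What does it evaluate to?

Applying '+191 days' to 2014-02-28: counting 191 days forward gives 2014-09-07.
`weekday 0` advances to the next Sunday; 2014-09-07 is already a Sunday, so it stays at 2014-09-07.

2014-09-07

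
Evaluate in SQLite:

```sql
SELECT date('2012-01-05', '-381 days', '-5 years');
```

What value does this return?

2005-12-20

Applying '-381 days' to 2012-01-05: counting 381 days back gives 2010-12-20.
Adding -5 years to 2010-12-20 gives 2005-12-20.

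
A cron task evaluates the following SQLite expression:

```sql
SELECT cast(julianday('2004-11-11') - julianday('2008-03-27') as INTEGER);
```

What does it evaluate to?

19 days remain in November 2004 after the 11th (30 − 11).
Full months from December 2004 through February 2008 contribute their day counts.
Then 27 days into March 2008.
Total: 19 + 31 + 31 + 28 + 31 + 30 + 31 + 30 + 31 + 31 + 30 + 31 + 30 + 31 + 31 + 28 + 31 + 30 + 31 + 30 + 31 + 31 + 30 + 31 + 30 + 31 + 31 + 28 + 31 + 30 + 31 + 30 + 31 + 31 + 30 + 31 + 30 + 31 + 31 + 29 + 27 = 1232.
The subtraction is earlier − later, so the result is −1232 → -1232.

-1232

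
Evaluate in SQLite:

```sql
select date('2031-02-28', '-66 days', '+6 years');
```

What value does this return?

Applying '-66 days' to 2031-02-28: counting 66 days back gives 2030-12-24.
Adding +6 years to 2030-12-24 gives 2036-12-24.

2036-12-24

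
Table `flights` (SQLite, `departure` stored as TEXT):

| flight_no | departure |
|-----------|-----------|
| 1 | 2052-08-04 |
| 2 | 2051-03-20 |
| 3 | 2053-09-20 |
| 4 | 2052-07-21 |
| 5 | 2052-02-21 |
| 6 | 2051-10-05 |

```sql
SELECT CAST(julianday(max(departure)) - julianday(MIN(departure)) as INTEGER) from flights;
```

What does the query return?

915

MIN = 2051-03-20, MAX = 2053-09-20.
11 days remain in March 2051 after the 20th (31 − 20).
Full months from April 2051 through August 2053 contribute their day counts.
Then 20 days into September 2053.
Total: 11 + 30 + 31 + 30 + 31 + 31 + 30 + 31 + 30 + 31 + 31 + 29 + 31 + 30 + 31 + 30 + 31 + 31 + 30 + 31 + 30 + 31 + 31 + 28 + 31 + 30 + 31 + 30 + 31 + 31 + 20 = 915.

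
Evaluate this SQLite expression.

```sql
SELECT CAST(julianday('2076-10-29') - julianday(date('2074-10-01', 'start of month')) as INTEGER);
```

759

`start of month` rewinds 2074-10-01 to 2074-10-01.
30 days remain in October 2074 after the 1st (31 − 1).
Full months from November 2074 through September 2076 contribute their day counts.
Then 29 days into October 2076.
Total: 30 + 30 + 31 + 31 + 28 + 31 + 30 + 31 + 30 + 31 + 31 + 30 + 31 + 30 + 31 + 31 + 29 + 31 + 30 + 31 + 30 + 31 + 31 + 30 + 29 = 759.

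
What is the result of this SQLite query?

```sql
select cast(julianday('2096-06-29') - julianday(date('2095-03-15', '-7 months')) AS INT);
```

684

Adding -7 months to 2095-03-15 gives 2094-08-15.
16 days remain in August 2094 after the 15th (31 − 15).
Full months from September 2094 through May 2096 contribute their day counts.
Then 29 days into June 2096.
Total: 16 + 30 + 31 + 30 + 31 + 31 + 28 + 31 + 30 + 31 + 30 + 31 + 31 + 30 + 31 + 30 + 31 + 31 + 29 + 31 + 30 + 31 + 29 = 684.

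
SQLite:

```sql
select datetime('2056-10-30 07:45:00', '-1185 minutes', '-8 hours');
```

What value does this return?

1185 minutes = 19h 45m; -1185 minutes from 2056-10-30 07:45:00 is 2056-10-29 12:00:00 (crosses midnight).
-8 hours from 2056-10-29 12:00:00 is 2056-10-29 04:00:00.

2056-10-29 04:00:00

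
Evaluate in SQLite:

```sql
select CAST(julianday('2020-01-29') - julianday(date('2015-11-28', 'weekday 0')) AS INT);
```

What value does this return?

1522

`weekday 0` advances to the next Sunday; 2015-11-28 is a Saturday, so it moves forward to 2015-11-29.
1 day remains in November 2015 after the 29th (30 − 29).
Full months from December 2015 through December 2019 contribute their day counts.
Then 29 days into January 2020.
Total: 1 + 31 + 31 + 29 + 31 + 30 + 31 + 30 + 31 + 31 + 30 + 31 + 30 + 31 + 31 + 28 + 31 + 30 + 31 + 30 + 31 + 31 + 30 + 31 + 30 + 31 + 31 + 28 + 31 + 30 + 31 + 30 + 31 + 31 + 30 + 31 + 30 + 31 + 31 + 28 + 31 + 30 + 31 + 30 + 31 + 31 + 30 + 31 + 30 + 31 + 29 = 1522.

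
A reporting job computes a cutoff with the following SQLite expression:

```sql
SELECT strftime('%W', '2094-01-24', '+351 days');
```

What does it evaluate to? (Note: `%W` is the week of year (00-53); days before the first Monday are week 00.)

02

First apply '+351 days': 2094-01-24 → 2095-01-10.
2095-01-10 is a Monday. SQLite's %W counts Mondays since the year started; the result is 02.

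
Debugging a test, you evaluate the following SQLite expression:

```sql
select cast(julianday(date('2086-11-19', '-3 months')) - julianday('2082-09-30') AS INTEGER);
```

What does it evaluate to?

1419

Adding -3 months to 2086-11-19 gives 2086-08-19.
0 days remain in September 2082 after the 30th (30 − 30).
Full months from October 2082 through July 2086 contribute their day counts.
Then 19 days into August 2086.
Total: 0 + 31 + 30 + 31 + 31 + 28 + 31 + 30 + 31 + 30 + 31 + 31 + 30 + 31 + 30 + 31 + 31 + 29 + 31 + 30 + 31 + 30 + 31 + 31 + 30 + 31 + 30 + 31 + 31 + 28 + 31 + 30 + 31 + 30 + 31 + 31 + 30 + 31 + 30 + 31 + 31 + 28 + 31 + 30 + 31 + 30 + 31 + 19 = 1419.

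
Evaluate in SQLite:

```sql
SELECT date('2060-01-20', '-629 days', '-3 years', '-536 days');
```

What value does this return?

2053-11-11

Applying '-629 days' to 2060-01-20: counting 629 days back gives 2058-05-01.
Adding -3 years to 2058-05-01 gives 2055-05-01.
Applying '-536 days' to 2055-05-01: counting 536 days back gives 2053-11-11.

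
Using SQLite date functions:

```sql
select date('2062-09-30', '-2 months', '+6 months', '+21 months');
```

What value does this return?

Adding -2 months to 2062-09-30 gives 2062-07-30.
Adding +6 months to 2062-07-30 gives 2063-01-30.
Adding +21 months to 2063-01-30 gives 2064-10-30.

2064-10-30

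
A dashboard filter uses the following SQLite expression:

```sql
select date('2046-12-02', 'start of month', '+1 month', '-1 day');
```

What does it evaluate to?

2046-12-31

`start of month` rewinds 2046-12-02 to 2046-12-01.
Adding +1 month to 2046-12-01 gives 2047-01-01.
Going back 1 day from 2047-01-01 reaches 2046-12-31 (last day of December, 31 days).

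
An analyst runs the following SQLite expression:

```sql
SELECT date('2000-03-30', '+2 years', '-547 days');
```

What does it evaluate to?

Adding +2 years to 2000-03-30 gives 2002-03-30.
Applying '-547 days' to 2002-03-30: counting 547 days back gives 2000-09-29.

2000-09-29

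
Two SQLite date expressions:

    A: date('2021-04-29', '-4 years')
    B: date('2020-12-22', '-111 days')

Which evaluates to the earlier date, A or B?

A = 2017-04-29.
B = 2020-09-02.
A is earlier.

A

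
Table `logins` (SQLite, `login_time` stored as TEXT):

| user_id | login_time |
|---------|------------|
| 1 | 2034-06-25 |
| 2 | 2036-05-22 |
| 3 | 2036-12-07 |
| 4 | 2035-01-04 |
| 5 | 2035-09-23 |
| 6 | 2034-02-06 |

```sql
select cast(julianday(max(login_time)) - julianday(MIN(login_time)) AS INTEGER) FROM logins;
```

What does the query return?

MIN = 2034-02-06, MAX = 2036-12-07.
22 days remain in February 2034 after the 6th (28 − 6).
Full months from March 2034 through November 2036 contribute their day counts.
Then 7 days into December 2036.
Total: 22 + 31 + 30 + 31 + 30 + 31 + 31 + 30 + 31 + 30 + 31 + 31 + 28 + 31 + 30 + 31 + 30 + 31 + 31 + 30 + 31 + 30 + 31 + 31 + 29 + 31 + 30 + 31 + 30 + 31 + 31 + 30 + 31 + 30 + 7 = 1035.

1035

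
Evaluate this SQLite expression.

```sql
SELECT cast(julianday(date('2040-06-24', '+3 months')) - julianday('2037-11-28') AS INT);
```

1031

Adding +3 months to 2040-06-24 gives 2040-09-24.
2 days remain in November 2037 after the 28th (30 − 28).
Full months from December 2037 through August 2040 contribute their day counts.
Then 24 days into September 2040.
Total: 2 + 31 + 31 + 28 + 31 + 30 + 31 + 30 + 31 + 31 + 30 + 31 + 30 + 31 + 31 + 28 + 31 + 30 + 31 + 30 + 31 + 31 + 30 + 31 + 30 + 31 + 31 + 29 + 31 + 30 + 31 + 30 + 31 + 31 + 24 = 1031.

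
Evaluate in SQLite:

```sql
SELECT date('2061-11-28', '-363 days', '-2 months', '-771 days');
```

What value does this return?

Applying '-363 days' to 2061-11-28: counting 363 days back gives 2060-11-30.
Adding -2 months to 2060-11-30 gives 2060-09-30.
Applying '-771 days' to 2060-09-30: counting 771 days back gives 2058-08-21.

2058-08-21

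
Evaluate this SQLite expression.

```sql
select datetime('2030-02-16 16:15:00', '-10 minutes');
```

2030-02-16 16:05:00

-10 minutes from 2030-02-16 16:15:00 is 2030-02-16 16:05:00.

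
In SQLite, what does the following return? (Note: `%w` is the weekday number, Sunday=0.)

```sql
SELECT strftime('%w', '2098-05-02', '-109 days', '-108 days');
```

First apply '-109 days', '-108 days': 2098-05-02 → 2097-09-27.
2097-09-27 is a Friday; with Sunday=0 that is 5.

5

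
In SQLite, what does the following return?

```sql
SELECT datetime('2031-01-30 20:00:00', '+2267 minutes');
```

2267 minutes = 37h 47m; +2267 minutes from 2031-01-30 20:00:00 is 2031-02-01 09:47:00 (crosses midnight).

2031-02-01 09:47:00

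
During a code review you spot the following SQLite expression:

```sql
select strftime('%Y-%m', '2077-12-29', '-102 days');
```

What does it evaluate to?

First apply '-102 days': 2077-12-29 → 2077-09-18.
`%Y-%m` extracts the year-month: 2077-09.

2077-09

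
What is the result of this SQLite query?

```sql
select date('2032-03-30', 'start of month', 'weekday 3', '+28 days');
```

`start of month` rewinds 2032-03-30 to 2032-03-01.
`weekday 3` advances to the next Wednesday; 2032-03-01 is a Monday, so it moves forward to 2032-03-03.
Advancing 28 more days within March lands on 2032-03-31.

2032-03-31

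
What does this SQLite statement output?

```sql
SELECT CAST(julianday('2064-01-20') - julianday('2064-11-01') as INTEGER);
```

11 days remain in January 2064 after the 20th (31 − 20).
Full months from February 2064 through October 2064 contribute their day counts.
Then 1 day into November 2064.
Total: 11 + 29 + 31 + 30 + 31 + 30 + 31 + 31 + 30 + 31 + 1 = 286.
The subtraction is earlier − later, so the result is −286 → -286.

-286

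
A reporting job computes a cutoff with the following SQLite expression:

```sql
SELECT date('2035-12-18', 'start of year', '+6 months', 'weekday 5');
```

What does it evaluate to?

2035-07-06

`start of year` rewinds 2035-12-18 to 2035-01-01.
Adding +6 months to 2035-01-01 gives 2035-07-01.
`weekday 5` advances to the next Friday; 2035-07-01 is a Sunday, so it moves forward to 2035-07-06.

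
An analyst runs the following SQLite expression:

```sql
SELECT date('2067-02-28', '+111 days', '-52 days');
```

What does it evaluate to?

2067-04-28

Applying '+111 days' to 2067-02-28: counting 111 days forward gives 2067-06-19.
Applying '-52 days' to 2067-06-19: counting 52 days back gives 2067-04-28.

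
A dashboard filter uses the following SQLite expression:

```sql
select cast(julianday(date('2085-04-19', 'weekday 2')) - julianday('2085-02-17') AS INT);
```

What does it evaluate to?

66

`weekday 2` advances to the next Tuesday; 2085-04-19 is a Thursday, so it moves forward to 2085-04-24.
11 days remain in February 2085 after the 17th (28 − 17).
March 2085: 31 days.
Then 24 days into April 2085.
Total: 11 + 31 + 24 = 66.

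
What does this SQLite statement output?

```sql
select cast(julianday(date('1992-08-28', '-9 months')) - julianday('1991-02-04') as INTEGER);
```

297

Adding -9 months to 1992-08-28 gives 1991-11-28.
24 days remain in February 1991 after the 4th (28 − 4).
Full months from March 1991 through October 1991 contribute their day counts.
Then 28 days into November 1991.
Total: 24 + 31 + 30 + 31 + 30 + 31 + 31 + 30 + 31 + 28 = 297.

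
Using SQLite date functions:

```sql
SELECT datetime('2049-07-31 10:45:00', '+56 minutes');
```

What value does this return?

+56 minutes from 2049-07-31 10:45:00 is 2049-07-31 11:41:00.

2049-07-31 11:41:00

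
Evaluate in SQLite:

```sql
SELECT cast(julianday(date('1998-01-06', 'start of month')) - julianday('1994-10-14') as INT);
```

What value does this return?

1175

`start of month` rewinds 1998-01-06 to 1998-01-01.
17 days remain in October 1994 after the 14th (31 − 14).
Full months from November 1994 through December 1997 contribute their day counts.
Then 1 day into January 1998.
Total: 17 + 30 + 31 + 31 + 28 + 31 + 30 + 31 + 30 + 31 + 31 + 30 + 31 + 30 + 31 + 31 + 29 + 31 + 30 + 31 + 30 + 31 + 31 + 30 + 31 + 30 + 31 + 31 + 28 + 31 + 30 + 31 + 30 + 31 + 31 + 30 + 31 + 30 + 31 + 1 = 1175.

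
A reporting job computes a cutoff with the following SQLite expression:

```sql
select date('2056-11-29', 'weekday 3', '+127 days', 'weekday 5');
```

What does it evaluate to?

2057-04-06

`weekday 3` advances to the next Wednesday; 2056-11-29 is already a Wednesday, so it stays at 2056-11-29.
Applying '+127 days' to 2056-11-29: counting 127 days forward gives 2057-04-05.
`weekday 5` advances to the next Friday; 2057-04-05 is a Thursday, so it moves forward to 2057-04-06.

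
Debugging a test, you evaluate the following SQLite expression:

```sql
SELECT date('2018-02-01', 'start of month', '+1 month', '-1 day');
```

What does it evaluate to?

`start of month` rewinds 2018-02-01 to 2018-02-01.
Adding +1 month to 2018-02-01 gives 2018-03-01.
Going back 1 day from 2018-03-01 reaches 2018-02-28 (last day of February, 28 days).

2018-02-28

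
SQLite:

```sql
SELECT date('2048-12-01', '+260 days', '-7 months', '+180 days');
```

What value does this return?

Applying '+260 days' to 2048-12-01: counting 260 days forward gives 2049-08-18.
Adding -7 months to 2049-08-18 gives 2049-01-18.
Applying '+180 days' to 2049-01-18: counting 180 days forward gives 2049-07-17.

2049-07-17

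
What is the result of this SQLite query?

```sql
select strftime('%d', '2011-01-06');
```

06

`%d` extracts the 2-digit day of month: 06.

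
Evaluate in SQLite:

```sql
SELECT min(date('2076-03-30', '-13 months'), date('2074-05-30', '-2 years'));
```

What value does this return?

date('2076-03-30', '-13 months') → 2075-03-02.
date('2074-05-30', '-2 years') → 2072-05-30.
Earlier of the two is 2072-05-30.

2072-05-30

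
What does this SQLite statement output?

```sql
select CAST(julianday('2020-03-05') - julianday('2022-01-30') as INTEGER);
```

-696

26 days remain in March 2020 after the 5th (31 − 5).
Full months from April 2020 through December 2021 contribute their day counts.
Then 30 days into January 2022.
Total: 26 + 30 + 31 + 30 + 31 + 31 + 30 + 31 + 30 + 31 + 31 + 28 + 31 + 30 + 31 + 30 + 31 + 31 + 30 + 31 + 30 + 31 + 30 = 696.
The subtraction is earlier − later, so the result is −696 → -696.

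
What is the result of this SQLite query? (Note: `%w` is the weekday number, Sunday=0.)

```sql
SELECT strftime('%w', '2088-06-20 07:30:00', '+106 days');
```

First apply '+106 days': 2088-06-20 07:30:00 → 2088-10-04 07:30:00.
2088-10-04 is a Monday; with Sunday=0 that is 1.

1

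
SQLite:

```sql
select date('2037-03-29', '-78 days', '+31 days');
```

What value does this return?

Applying '-78 days' to 2037-03-29: counting 78 days back gives 2037-01-10.
January 2037 has 31 days; 21 remain after the 10th, so 22 days reach 2037-02-01.
Advancing 9 more days within February lands on 2037-02-10.

2037-02-10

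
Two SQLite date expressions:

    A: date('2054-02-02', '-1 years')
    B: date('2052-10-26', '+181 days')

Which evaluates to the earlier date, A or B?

A = 2053-02-02.
B = 2053-04-25.
A is earlier.

A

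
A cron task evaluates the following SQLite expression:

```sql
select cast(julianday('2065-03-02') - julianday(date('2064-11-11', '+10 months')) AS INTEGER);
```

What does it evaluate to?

-193

Adding +10 months to 2064-11-11 gives 2065-09-11.
29 days remain in March 2065 after the 2nd (31 − 2).
April 2065: 30 days.
May 2065: 31 days.
June 2065: 30 days.
July 2065: 31 days.
August 2065: 31 days.
Then 11 days into September 2065.
Total: 29 + 30 + 31 + 30 + 31 + 31 + 11 = 193.
The subtraction is earlier − later, so the result is −193 → -193.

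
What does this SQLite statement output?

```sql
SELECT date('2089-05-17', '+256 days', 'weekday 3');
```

Applying '+256 days' to 2089-05-17: counting 256 days forward gives 2090-01-28.
`weekday 3` advances to the next Wednesday; 2090-01-28 is a Saturday, so it moves forward to 2090-02-01.

2090-02-01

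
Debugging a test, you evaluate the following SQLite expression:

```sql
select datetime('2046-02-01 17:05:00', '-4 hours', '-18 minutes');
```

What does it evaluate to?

-4 hours from 2046-02-01 17:05:00 is 2046-02-01 13:05:00.
-18 minutes from 2046-02-01 13:05:00 is 2046-02-01 12:47:00.

2046-02-01 12:47:00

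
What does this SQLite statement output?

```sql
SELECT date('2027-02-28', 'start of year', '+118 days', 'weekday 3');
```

`start of year` rewinds 2027-02-28 to 2027-01-01.
Applying '+118 days' to 2027-01-01: counting 118 days forward gives 2027-04-29.
`weekday 3` advances to the next Wednesday; 2027-04-29 is a Thursday, so it moves forward to 2027-05-05.

2027-05-05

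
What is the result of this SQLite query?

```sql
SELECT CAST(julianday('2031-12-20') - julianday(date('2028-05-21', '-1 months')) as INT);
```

Adding -1 month to 2028-05-21 gives 2028-04-21.
9 days remain in April 2028 after the 21st (30 − 21).
Full months from May 2028 through November 2031 contribute their day counts.
Then 20 days into December 2031.
Total: 9 + 31 + 30 + 31 + 31 + 30 + 31 + 30 + 31 + 31 + 28 + 31 + 30 + 31 + 30 + 31 + 31 + 30 + 31 + 30 + 31 + 31 + 28 + 31 + 30 + 31 + 30 + 31 + 31 + 30 + 31 + 30 + 31 + 31 + 28 + 31 + 30 + 31 + 30 + 31 + 31 + 30 + 31 + 30 + 20 = 1338.

1338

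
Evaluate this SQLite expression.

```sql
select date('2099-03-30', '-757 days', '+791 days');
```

2099-05-03

Applying '-757 days' to 2099-03-30: counting 757 days back gives 2097-03-03.
Applying '+791 days' to 2097-03-03: counting 791 days forward gives 2099-05-03.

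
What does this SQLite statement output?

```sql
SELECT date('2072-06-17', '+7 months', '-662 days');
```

Adding +7 months to 2072-06-17 gives 2073-01-17.
Applying '-662 days' to 2073-01-17: counting 662 days back gives 2071-03-27.

2071-03-27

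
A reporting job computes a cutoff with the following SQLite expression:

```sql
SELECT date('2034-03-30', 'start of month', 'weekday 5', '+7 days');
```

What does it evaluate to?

`start of month` rewinds 2034-03-30 to 2034-03-01.
`weekday 5` advances to the next Friday; 2034-03-01 is a Wednesday, so it moves forward to 2034-03-03.
Advancing 7 more days within March lands on 2034-03-10.

2034-03-10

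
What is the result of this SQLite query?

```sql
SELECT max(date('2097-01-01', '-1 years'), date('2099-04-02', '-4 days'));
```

2099-03-29

date('2097-01-01', '-1 years') → 2096-01-01.
date('2099-04-02', '-4 days') → 2099-03-29.
Later of the two is 2099-03-29.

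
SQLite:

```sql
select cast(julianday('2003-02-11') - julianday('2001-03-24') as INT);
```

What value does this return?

7 days remain in March 2001 after the 24th (31 − 24).
Full months from April 2001 through January 2003 contribute their day counts.
Then 11 days into February 2003.
Total: 7 + 30 + 31 + 30 + 31 + 31 + 30 + 31 + 30 + 31 + 31 + 28 + 31 + 30 + 31 + 30 + 31 + 31 + 30 + 31 + 30 + 31 + 31 + 11 = 689.

689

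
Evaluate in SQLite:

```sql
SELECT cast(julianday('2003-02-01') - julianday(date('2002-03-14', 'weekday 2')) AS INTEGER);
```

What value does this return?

319

`weekday 2` advances to the next Tuesday; 2002-03-14 is a Thursday, so it moves forward to 2002-03-19.
12 days remain in March 2002 after the 19th (31 − 19).
Full months from April 2002 through January 2003 contribute their day counts.
Then 1 day into February 2003.
Total: 12 + 30 + 31 + 30 + 31 + 31 + 30 + 31 + 30 + 31 + 31 + 1 = 319.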